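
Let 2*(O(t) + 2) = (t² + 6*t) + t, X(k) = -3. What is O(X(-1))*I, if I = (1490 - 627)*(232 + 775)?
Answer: -6952328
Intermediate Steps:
I = 869041 (I = 863*1007 = 869041)
O(t) = -2 + t²/2 + 7*t/2 (O(t) = -2 + ((t² + 6*t) + t)/2 = -2 + (t² + 7*t)/2 = -2 + (t²/2 + 7*t/2) = -2 + t²/2 + 7*t/2)
O(X(-1))*I = (-2 + (½)*(-3)² + (7/2)*(-3))*869041 = (-2 + (½)*9 - 21/2)*869041 = (-2 + 9/2 - 21/2)*869041 = -8*869041 = -6952328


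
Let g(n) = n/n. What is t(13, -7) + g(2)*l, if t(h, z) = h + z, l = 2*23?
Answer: 52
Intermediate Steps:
l = 46
g(n) = 1
t(13, -7) + g(2)*l = (13 - 7) + 1*46 = 6 + 46 = 52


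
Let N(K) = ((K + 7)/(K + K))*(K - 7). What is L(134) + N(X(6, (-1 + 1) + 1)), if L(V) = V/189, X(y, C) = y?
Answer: -283/756 ≈ -0.37434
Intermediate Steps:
L(V) = V/189 (L(V) = V*(1/189) = V/189)
N(K) = (-7 + K)*(7 + K)/(2*K) (N(K) = ((7 + K)/((2*K)))*(-7 + K) = ((7 + K)*(1/(2*K)))*(-7 + K) = ((7 + K)/(2*K))*(-7 + K) = (-7 + K)*(7 + K)/(2*K))
L(134) + N(X(6, (-1 + 1) + 1)) = (1/189)*134 + (1/2)*(-49 + 6**2)/6 = 134/189 + (1/2)*(1/6)*(-49 + 36) = 134/189 + (1/2)*(1/6)*(-13) = 134/189 - 13/12 = -283/756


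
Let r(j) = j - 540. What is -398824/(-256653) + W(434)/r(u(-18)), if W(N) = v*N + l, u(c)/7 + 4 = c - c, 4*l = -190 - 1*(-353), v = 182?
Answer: -80225734967/583115616 ≈ -137.58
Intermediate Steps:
l = 163/4 (l = (-190 - 1*(-353))/4 = (-190 + 353)/4 = (¼)*163 = 163/4 ≈ 40.750)
u(c) = -28 (u(c) = -28 + 7*(c - c) = -28 + 7*0 = -28 + 0 = -28)
r(j) = -540 + j
W(N) = 163/4 + 182*N (W(N) = 182*N + 163/4 = 163/4 + 182*N)
-398824/(-256653) + W(434)/r(u(-18)) = -398824/(-256653) + (163/4 + 182*434)/(-540 - 28) = -398824*(-1/256653) + (163/4 + 78988)/(-568) = 398824/256653 + (316115/4)*(-1/568) = 398824/256653 - 316115/2272 = -80225734967/583115616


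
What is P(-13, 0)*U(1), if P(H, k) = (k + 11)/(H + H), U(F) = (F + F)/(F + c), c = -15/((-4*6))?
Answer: -88/169 ≈ -0.52071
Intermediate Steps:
c = 5/8 (c = -15/(-24) = -15*(-1/24) = 5/8 ≈ 0.62500)
U(F) = 2*F/(5/8 + F) (U(F) = (F + F)/(F + 5/8) = (2*F)/(5/8 + F) = 2*F/(5/8 + F))
P(H, k) = (11 + k)/(2*H) (P(H, k) = (11 + k)/((2*H)) = (11 + k)*(1/(2*H)) = (11 + k)/(2*H))
P(-13, 0)*U(1) = ((½)*(11 + 0)/(-13))*(16*1/(5 + 8*1)) = ((½)*(-1/13)*11)*(16*1/(5 + 8)) = -88/(13*13) = -11/26*16/13 = -88/169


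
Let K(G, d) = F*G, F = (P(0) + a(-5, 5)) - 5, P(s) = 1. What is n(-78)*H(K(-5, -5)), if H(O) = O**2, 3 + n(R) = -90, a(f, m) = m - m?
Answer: -37200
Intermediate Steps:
a(f, m) = 0
n(R) = -93 (n(R) = -3 - 90 = -93)
F = -4 (F = (1 + 0) - 5 = 1 - 5 = -4)
K(G, d) = -4*G
n(-78)*H(K(-5, -5)) = -93*(-4*(-5))**2 = -93*20**2 = -93*400 = -37200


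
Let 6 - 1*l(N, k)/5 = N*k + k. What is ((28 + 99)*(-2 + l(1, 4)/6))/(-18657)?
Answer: 1397/55971 ≈ 0.024959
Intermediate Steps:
l(N, k) = 30 - 5*k - 5*N*k (l(N, k) = 30 - 5*(N*k + k) = 30 - 5*(k + N*k) = 30 + (-5*k - 5*N*k) = 30 - 5*k - 5*N*k)
((28 + 99)*(-2 + l(1, 4)/6))/(-18657) = ((28 + 99)*(-2 + (30 - 5*4 - 5*1*4)/6))/(-18657) = (127*(-2 + (30 - 20 - 20)/6))*(-1/18657) = (127*(-2 + (⅙)*(-10)))*(-1/18657) = (127*(-2 - 5/3))*(-1/18657) = (127*(-11/3))*(-1/18657) = -1397/3*(-1/18657) = 1397/55971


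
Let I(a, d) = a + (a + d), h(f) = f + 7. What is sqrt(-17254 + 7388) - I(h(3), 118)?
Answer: -138 + I*sqrt(9866) ≈ -138.0 + 99.328*I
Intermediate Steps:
h(f) = 7 + f
I(a, d) = d + 2*a
sqrt(-17254 + 7388) - I(h(3), 118) = sqrt(-17254 + 7388) - (118 + 2*(7 + 3)) = sqrt(-9866) - (118 + 2*10) = I*sqrt(9866) - (118 + 20) = I*sqrt(9866) - 1*138 = I*sqrt(9866) - 138 = -138 + I*sqrt(9866)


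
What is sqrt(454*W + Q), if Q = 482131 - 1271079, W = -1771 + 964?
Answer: I*sqrt(1155326) ≈ 1074.9*I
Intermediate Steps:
W = -807
Q = -788948
sqrt(454*W + Q) = sqrt(454*(-807) - 788948) = sqrt(-366378 - 788948) = sqrt(-1155326) = I*sqrt(1155326)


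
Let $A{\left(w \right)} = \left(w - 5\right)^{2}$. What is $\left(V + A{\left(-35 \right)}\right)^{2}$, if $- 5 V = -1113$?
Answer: $\frac{83046769}{25} \approx 3.3219 \cdot 10^{6}$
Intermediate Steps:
$A{\left(w \right)} = \left(-5 + w\right)^{2}$
$V = \frac{1113}{5}$ ($V = \left(- \frac{1}{5}\right) \left(-1113\right) = \frac{1113}{5} \approx 222.6$)
$\left(V + A{\left(-35 \right)}\right)^{2} = \left(\frac{1113}{5} + \left(-5 - 35\right)^{2}\right)^{2} = \left(\frac{1113}{5} + \left(-40\right)^{2}\right)^{2} = \left(\frac{1113}{5} + 1600\right)^{2} = \left(\frac{9113}{5}\right)^{2} = \frac{83046769}{25}$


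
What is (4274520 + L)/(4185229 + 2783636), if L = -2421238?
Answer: 1853282/6968865 ≈ 0.26594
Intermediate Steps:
(4274520 + L)/(4185229 + 2783636) = (4274520 - 2421238)/(4185229 + 2783636) = 1853282/6968865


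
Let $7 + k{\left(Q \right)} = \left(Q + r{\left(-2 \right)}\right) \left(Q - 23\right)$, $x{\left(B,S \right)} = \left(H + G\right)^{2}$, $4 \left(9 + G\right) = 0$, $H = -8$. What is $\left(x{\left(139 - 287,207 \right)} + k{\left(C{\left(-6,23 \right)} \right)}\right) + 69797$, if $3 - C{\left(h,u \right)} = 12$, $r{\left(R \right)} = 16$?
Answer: $69855$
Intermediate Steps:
$G = -9$ ($G = -9 + \frac{1}{4} \cdot 0 = -9 + 0 = -9$)
$x{\left(B,S \right)} = 289$ ($x{\left(B,S \right)} = \left(-8 - 9\right)^{2} = \left(-17\right)^{2} = 289$)
$C{\left(h,u \right)} = -9$ ($C{\left(h,u \right)} = 3 - 12 = -9$)
$k{\left(Q \right)} = -7 + \left(-23 + Q\right) \left(16 + Q\right)$ ($k{\left(Q \right)} = -7 + \left(Q + 16\right) \left(Q - 23\right) = -7 + \left(16 + Q\right) \left(-23 + Q\right) = -7 + \left(-23 + Q\right) \left(16 + Q\right)$)
$\left(x{\left(139 - 287,207 \right)} + k{\left(C{\left(-6,23 \right)} \right)}\right) + 69797 = \left(289 - \left(312 - 81\right)\right) + 69797 = \left(289 + \left(-375 + 81 + 63\right)\right) + 69797 = \left(289 - 231\right) + 69797 = 58 + 69797 = 69855$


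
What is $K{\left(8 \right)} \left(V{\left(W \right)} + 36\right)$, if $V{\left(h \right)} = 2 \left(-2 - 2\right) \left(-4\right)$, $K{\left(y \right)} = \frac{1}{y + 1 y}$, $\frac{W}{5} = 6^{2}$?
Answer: $\frac{17}{4} \approx 4.25$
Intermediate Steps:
$W = 180$ ($W = 5 \cdot 6^{2} = 5 \cdot 36 = 180$)
$K{\left(y \right)} = \frac{1}{2 y}$ ($K{\left(y \right)} = \frac{1}{y + y} = \frac{1}{2 y}$)
$V{\left(h \right)} = 32$ ($V{\left(h \right)} = 2 \left(\left(-4\right) \left(-4\right)\right) = 2 \cdot 16 = 32$)
$K{\left(8 \right)} \left(V{\left(W \right)} + 36\right) = \frac{1}{2 \cdot 8} \left(32 + 36\right) = \frac{1}{2} \cdot \frac{1}{8} \cdot 68 = \frac{1}{16} \cdot 68 = \frac{17}{4}$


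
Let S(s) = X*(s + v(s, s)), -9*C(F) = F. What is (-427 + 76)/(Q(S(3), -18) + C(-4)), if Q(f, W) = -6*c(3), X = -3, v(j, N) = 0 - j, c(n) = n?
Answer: 3159/158 ≈ 19.994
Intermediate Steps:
v(j, N) = -j
C(F) = -F/9
S(s) = 0 (S(s) = -3*(s - s) = -3*0 = 0)
Q(f, W) = -18 (Q(f, W) = -6*3 = -18)
(-427 + 76)/(Q(S(3), -18) + C(-4)) = (-427 + 76)/(-18 - ⅑*(-4)) = -351/(-18 + 4/9) = -351/(-158/9) = -351*(-9/158) = 3159/158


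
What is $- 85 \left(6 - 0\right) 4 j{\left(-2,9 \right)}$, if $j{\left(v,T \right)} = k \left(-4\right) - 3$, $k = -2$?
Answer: $-10200$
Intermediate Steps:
$j{\left(v,T \right)} = 5$ ($j{\left(v,T \right)} = \left(-2\right) \left(-4\right) - 3 = 8 - 3 = 5$)
$- 85 \left(6 - 0\right) 4 j{\left(-2,9 \right)} = - 85 \left(6 - 0\right) 4 \cdot 5 = - 85 \left(6 + 0\right) 4 \cdot 5 = - 85 \cdot 6 \cdot 4 \cdot 5 = \left(-85\right) 24 \cdot 5 = \left(-2040\right) 5 = -10200$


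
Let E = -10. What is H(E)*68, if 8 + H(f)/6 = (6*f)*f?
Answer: 241536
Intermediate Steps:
H(f) = -48 + 36*f² (H(f) = -48 + 6*((6*f)*f) = -48 + 6*(6*f²) = -48 + 36*f²)
H(E)*68 = (-48 + 36*(-10)²)*68 = (-48 + 36*100)*68 = (-48 + 3600)*68 = 3552*68 = 241536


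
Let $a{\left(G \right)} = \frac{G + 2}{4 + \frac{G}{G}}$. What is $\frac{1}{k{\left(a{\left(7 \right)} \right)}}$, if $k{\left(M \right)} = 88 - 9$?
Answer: $\frac{1}{79} \approx 0.012658$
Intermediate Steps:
$a{\left(G \right)} = \frac{2}{5} + \frac{G}{5}$ ($a{\left(G \right)} = \frac{2 + G}{4 + 1} = \frac{2 + G}{5} = \left(2 + G\right) \frac{1}{5} = \frac{2}{5} + \frac{G}{5}$)
$k{\left(M \right)} = 79$
$\frac{1}{k{\left(a{\left(7 \right)} \right)}} = \frac{1}{79}$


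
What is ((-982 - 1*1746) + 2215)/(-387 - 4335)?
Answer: 171/1574 ≈ 0.10864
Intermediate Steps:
((-982 - 1*1746) + 2215)/(-387 - 4335) = ((-982 - 1746) + 2215)/(-4722) = (-2728 + 2215)*(-1/4722) = -513*(-1/4722) = 171/1574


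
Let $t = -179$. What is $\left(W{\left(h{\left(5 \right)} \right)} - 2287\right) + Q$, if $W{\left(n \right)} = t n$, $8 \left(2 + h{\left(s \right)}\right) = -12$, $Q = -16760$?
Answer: $- \frac{36841}{2} \approx -18421.0$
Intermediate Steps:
$h{\left(s \right)} = - \frac{7}{2}$ ($h{\left(s \right)} = -2 + \frac{1}{8} \left(-12\right) = -2 - \frac{3}{2} = - \frac{7}{2}$)
$W{\left(n \right)} = - 179 n$
$\left(W{\left(h{\left(5 \right)} \right)} - 2287\right) + Q = \left(\left(-179\right) \left(- \frac{7}{2}\right) - 2287\right) - 16760 = \left(\frac{1253}{2} - 2287\right) - 16760 = - \frac{3321}{2} - 16760 = - \frac{36841}{2}$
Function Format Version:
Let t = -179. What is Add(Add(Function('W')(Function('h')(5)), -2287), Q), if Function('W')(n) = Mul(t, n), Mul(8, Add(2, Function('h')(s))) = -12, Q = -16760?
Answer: Rational(-36841, 2) ≈ -18421.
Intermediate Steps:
Function('h')(s) = Rational(-7, 2) (Function('h')(s) = Add(-2, Mul(Rational(1, 8), -12)) = Add(-2, Rational(-3, 2)) = Rational(-7, 2))
Function('W')(n) = Mul(-179, n)
Add(Add(Function('W')(Function('h')(5)), -2287), Q) = Add(Add(Mul(-179, Rational(-7, 2)), -2287), -16760) = Add(Add(Rational(1253, 2), -2287), -16760) = Add(Rational(-3321, 2), -16760) = Rational(-36841, 2)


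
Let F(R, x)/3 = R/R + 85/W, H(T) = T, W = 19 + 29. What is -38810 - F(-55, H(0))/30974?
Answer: -19233615173/495584 ≈ -38810.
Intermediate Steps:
W = 48
F(R, x) = 133/16 (F(R, x) = 3*(R/R + 85/48) = 3*(1 + 85*(1/48)) = 3*(1 + 85/48) = 3*(133/48) = 133/16)
-38810 - F(-55, H(0))/30974 = -38810 - 133/(16*30974) = -38810 - 1*133/495584 = -38810 - 133/495584 = -19233615173/495584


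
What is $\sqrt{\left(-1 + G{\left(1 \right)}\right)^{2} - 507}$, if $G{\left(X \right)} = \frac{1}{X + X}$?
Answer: $\frac{i \sqrt{2027}}{2} \approx 22.511 i$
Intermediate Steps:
$G{\left(X \right)} = \frac{1}{2 X}$
$\sqrt{\left(-1 + G{\left(1 \right)}\right)^{2} - 507} = \sqrt{\left(-1 + \frac{1}{2 \cdot 1}\right)^{2} - 507} = \sqrt{\left(-1 + \frac{1}{2} \cdot 1\right)^{2} - 507} = \sqrt{\left(-1 + \frac{1}{2}\right)^{2} - 507} = \sqrt{\left(- \frac{1}{2}\right)^{2} - 507} = \sqrt{\frac{1}{4} - 507} = \sqrt{- \frac{2027}{4}} = \frac{i \sqrt{2027}}{2}$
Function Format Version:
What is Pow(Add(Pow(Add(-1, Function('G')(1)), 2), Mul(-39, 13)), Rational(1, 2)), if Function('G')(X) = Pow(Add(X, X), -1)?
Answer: Mul(Rational(1, 2), I, Pow(2027, Rational(1, 2))) ≈ Mul(22.511, I)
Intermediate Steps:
Function('G')(X) = Mul(Rational(1, 2), Pow(X, -1)) (Function('G')(X) = Pow(Mul(2, X), -1) = Mul(Rational(1, 2), Pow(X, -1)))
Pow(Add(Pow(Add(-1, Function('G')(1)), 2), Mul(-39, 13)), Rational(1, 2)) = Pow(Add(Pow(Add(-1, Mul(Rational(1, 2), Pow(1, -1))), 2), Mul(-39, 13)), Rational(1, 2)) = Pow(Add(Pow(Add(-1, Mul(Rational(1, 2), 1)), 2), -507), Rational(1, 2)) = Pow(Add(Pow(Add(-1, Rational(1, 2)), 2), -507), Rational(1, 2)) = Pow(Add(Pow(Rational(-1, 2), 2), -507), Rational(1, 2)) = Pow(Add(Rational(1, 4), -507), Rational(1, 2)) = Pow(Rational(-2027, 4), Rational(1, 2)) = Mul(Rational(1, 2), I, Pow(2027, Rational(1, 2)))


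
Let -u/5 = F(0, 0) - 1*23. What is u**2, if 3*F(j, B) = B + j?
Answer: 13225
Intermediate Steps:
F(j, B) = B/3 + j/3 (F(j, B) = (B + j)/3 = B/3 + j/3)
u = 115 (u = -5*(((1/3)*0 + (1/3)*0) - 1*23) = -5*((0 + 0) - 23) = -5*(0 - 23) = -5*(-23) = 115)
u**2 = 115**2 = 13225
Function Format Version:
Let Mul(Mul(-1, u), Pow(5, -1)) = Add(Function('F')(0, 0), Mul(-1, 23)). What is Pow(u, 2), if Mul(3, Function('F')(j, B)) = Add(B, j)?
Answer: 13225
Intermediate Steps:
Function('F')(j, B) = Add(Mul(Rational(1, 3), B), Mul(Rational(1, 3), j)) (Function('F')(j, B) = Mul(Rational(1, 3), Add(B, j)) = Add(Mul(Rational(1, 3), B), Mul(Rational(1, 3), j)))
u = 115 (u = Mul(-5, Add(Add(Mul(Rational(1, 3), 0), Mul(Rational(1, 3), 0)), Mul(-1, 23))) = Mul(-5, Add(Add(0, 0), -23)) = Mul(-5, Add(0, -23)) = Mul(-5, -23) = 115)
Pow(u, 2) = Pow(115, 2) = 13225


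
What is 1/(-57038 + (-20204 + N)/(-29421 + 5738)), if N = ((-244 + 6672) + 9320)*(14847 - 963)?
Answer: -23683/1569455982 ≈ -1.5090e-5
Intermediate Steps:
N = 218645232 (N = (6428 + 9320)*13884 = 15748*13884 = 218645232)
1/(-57038 + (-20204 + N)/(-29421 + 5738)) = 1/(-57038 + (-20204 + 218645232)/(-29421 + 5738)) = 1/(-57038 + 218625028/(-23683)) = 1/(-57038 + 218625028*(-1/23683)) = 1/(-57038 - 218625028/23683) = 1/(-1569455982/23683) = -23683/1569455982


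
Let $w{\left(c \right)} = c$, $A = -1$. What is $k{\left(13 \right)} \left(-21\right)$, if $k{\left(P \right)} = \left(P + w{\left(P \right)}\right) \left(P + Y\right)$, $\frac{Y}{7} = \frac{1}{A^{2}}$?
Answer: $-10920$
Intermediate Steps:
$Y = 7$ ($Y = \frac{7}{\left(-1\right)^{2}} = \frac{7}{1} = 7 \cdot 1 = 7$)
$k{\left(P \right)} = 2 P \left(7 + P\right)$ ($k{\left(P \right)} = \left(P + P\right) \left(P + 7\right) = 2 P \left(7 + P\right)$)
$k{\left(13 \right)} \left(-21\right) = 2 \cdot 13 \left(7 + 13\right) \left(-21\right) = 2 \cdot 13 \cdot 20 \left(-21\right) = 520 \left(-21\right) = -10920$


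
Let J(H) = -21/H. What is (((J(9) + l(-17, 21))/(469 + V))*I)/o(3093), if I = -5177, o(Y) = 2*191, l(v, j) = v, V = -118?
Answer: 150133/201123 ≈ 0.74647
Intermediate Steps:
o(Y) = 382
(((J(9) + l(-17, 21))/(469 + V))*I)/o(3093) = (((-21/9 - 17)/(469 - 118))*(-5177))/382 = (((-21*1/9 - 17)/351)*(-5177))*(1/382) = (((-7/3 - 17)*(1/351))*(-5177))*(1/382) = (-58/3*1/351*(-5177))*(1/382) = -58/1053*(-5177)*(1/382) = (300266/1053)*(1/382) = 150133/201123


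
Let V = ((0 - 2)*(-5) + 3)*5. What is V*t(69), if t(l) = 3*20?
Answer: 3900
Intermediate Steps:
t(l) = 60
V = 65 (V = (-2*(-5) + 3)*5 = (10 + 3)*5 = 13*5 = 65)
V*t(69) = 65*60 = 3900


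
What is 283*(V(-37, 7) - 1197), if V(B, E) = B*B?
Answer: 48676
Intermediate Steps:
V(B, E) = B²
283*(V(-37, 7) - 1197) = 283*((-37)² - 1197) = 283*(1369 - 1197) = 283*172 = 48676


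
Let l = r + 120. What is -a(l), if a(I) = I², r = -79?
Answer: -1681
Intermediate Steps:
l = 41 (l = -79 + 120 = 41)
-a(l) = -1*41² = -1*1681 = -1681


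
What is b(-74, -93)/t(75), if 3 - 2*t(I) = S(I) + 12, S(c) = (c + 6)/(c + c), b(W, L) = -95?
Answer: 9500/477 ≈ 19.916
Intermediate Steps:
S(c) = (6 + c)/(2*c) (S(c) = (6 + c)/((2*c)) = (6 + c)*(1/(2*c)) = (6 + c)/(2*c))
t(I) = -9/2 - (6 + I)/(4*I) (t(I) = 3/2 - ((6 + I)/(2*I) + 12)/2 = 3/2 - (12 + (6 + I)/(2*I))/2 = 3/2 + (-6 - (6 + I)/(4*I)) = -9/2 - (6 + I)/(4*I))
b(-74, -93)/t(75) = -95*300/(-6 - 19*75) = -95*300/(-6 - 1425) = -95/((¼)*(1/75)*(-1431)) = -95/(-477/100) = -95*(-100/477) = 9500/477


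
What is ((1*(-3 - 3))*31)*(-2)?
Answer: 372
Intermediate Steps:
((1*(-3 - 3))*31)*(-2) = ((1*(-6))*31)*(-2) = -6*31*(-2) = -186*(-2) = 372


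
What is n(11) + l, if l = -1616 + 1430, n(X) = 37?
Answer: -149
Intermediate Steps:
l = -186
n(11) + l = 37 - 186 = -149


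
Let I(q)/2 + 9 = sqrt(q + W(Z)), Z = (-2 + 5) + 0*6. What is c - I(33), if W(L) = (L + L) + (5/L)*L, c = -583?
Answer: -565 - 4*sqrt(11) ≈ -578.27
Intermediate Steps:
Z = 3 (Z = 3 + 0 = 3)
W(L) = 5 + 2*L (W(L) = 2*L + 5 = 5 + 2*L)
I(q) = -18 + 2*sqrt(11 + q) (I(q) = -18 + 2*sqrt(q + (5 + 2*3)) = -18 + 2*sqrt(q + (5 + 6)) = -18 + 2*sqrt(q + 11) = -18 + 2*sqrt(11 + q))
c - I(33) = -583 - (-18 + 2*sqrt(11 + 33)) = -583 - (-18 + 2*sqrt(44)) = -583 - (-18 + 2*(2*sqrt(11))) = -583 - (-18 + 4*sqrt(11)) = -583 + (18 - 4*sqrt(11)) = -565 - 4*sqrt(11)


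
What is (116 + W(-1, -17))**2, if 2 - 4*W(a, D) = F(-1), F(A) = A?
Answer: 218089/16 ≈ 13631.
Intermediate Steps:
W(a, D) = 3/4 (W(a, D) = 1/2 - 1/4*(-1) = 1/2 + 1/4 = 3/4)
(116 + W(-1, -17))**2 = (116 + 3/4)**2 = (467/4)**2 = 218089/16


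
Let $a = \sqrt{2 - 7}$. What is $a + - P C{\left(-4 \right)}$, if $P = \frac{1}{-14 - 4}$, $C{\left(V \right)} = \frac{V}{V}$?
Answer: $\frac{1}{18} + i \sqrt{5} \approx 0.055556 + 2.2361 i$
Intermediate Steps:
$C{\left(V \right)} = 1$
$P = - \frac{1}{18}$ ($P = \frac{1}{-18} = - \frac{1}{18} \approx -0.055556$)
$a = i \sqrt{5}$ ($a = \sqrt{-5} = i \sqrt{5} \approx 2.2361 i$)
$a + - P C{\left(-4 \right)} = i \sqrt{5} + \left(-1\right) \left(- \frac{1}{18}\right) 1 = i \sqrt{5} + \frac{1}{18} \cdot 1 = i \sqrt{5} + \frac{1}{18} = \frac{1}{18} + i \sqrt{5}$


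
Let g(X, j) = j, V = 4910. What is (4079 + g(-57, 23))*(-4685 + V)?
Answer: 922950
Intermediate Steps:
(4079 + g(-57, 23))*(-4685 + V) = (4079 + 23)*(-4685 + 4910) = 4102*225 = 922950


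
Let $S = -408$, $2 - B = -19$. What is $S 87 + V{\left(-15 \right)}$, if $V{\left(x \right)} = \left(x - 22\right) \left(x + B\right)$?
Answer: $-35718$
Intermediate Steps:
$B = 21$ ($B = 2 - -19 = 2 + 19 = 21$)
$V{\left(x \right)} = \left(-22 + x\right) \left(21 + x\right)$ ($V{\left(x \right)} = \left(x - 22\right) \left(x + 21\right) = \left(-22 + x\right) \left(21 + x\right)$)
$S 87 + V{\left(-15 \right)} = \left(-408\right) 87 - \left(447 - 225\right) = -35496 + \left(-462 + 225 + 15\right) = -35496 - 222 = -35718$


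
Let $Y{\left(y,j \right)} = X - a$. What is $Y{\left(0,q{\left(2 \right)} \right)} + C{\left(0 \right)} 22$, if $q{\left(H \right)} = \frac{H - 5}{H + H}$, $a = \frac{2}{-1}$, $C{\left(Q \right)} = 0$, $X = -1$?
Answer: $1$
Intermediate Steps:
$a = -2$ ($a = 2 \left(-1\right) = -2$)
$q{\left(H \right)} = \frac{-5 + H}{2 H}$
$Y{\left(y,j \right)} = 1$ ($Y{\left(y,j \right)} = -1 - -2 = -1 + 2 = 1$)
$Y{\left(0,q{\left(2 \right)} \right)} + C{\left(0 \right)} 22 = 1 + 0 \cdot 22 = 1 + 0 = 1$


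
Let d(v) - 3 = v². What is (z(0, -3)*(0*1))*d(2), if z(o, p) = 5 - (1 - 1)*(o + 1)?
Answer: 0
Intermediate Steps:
z(o, p) = 5 (z(o, p) = 5 - 0*(1 + o) = 5 - 1*0 = 5 + 0 = 5)
d(v) = 3 + v²
(z(0, -3)*(0*1))*d(2) = (5*(0*1))*(3 + 2²) = (5*0)*(3 + 4) = 0*7 = 0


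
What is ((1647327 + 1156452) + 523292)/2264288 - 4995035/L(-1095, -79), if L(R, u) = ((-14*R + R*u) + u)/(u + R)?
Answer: 3319627694617649/57601222432 ≈ 57631.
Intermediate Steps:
L(R, u) = (u - 14*R + R*u)/(R + u)
((1647327 + 1156452) + 523292)/2264288 - 4995035/L(-1095, -79) = ((1647327 + 1156452) + 523292)/2264288 - 4995035*(-1095 - 79)/(-79 - 14*(-1095) - 1095*(-79)) = (2803779 + 523292)*(1/2264288) - 4995035*(-1174/(-79 + 15330 + 86505)) = 3327071*(1/2264288) - 4995035/((-1/1174*101756)) = 3327071/2264288 - 4995035/(-50878/587) = 3327071/2264288 - 4995035*(-587/50878) = 3327071/2264288 + 2932085545/50878 = 3319627694617649/57601222432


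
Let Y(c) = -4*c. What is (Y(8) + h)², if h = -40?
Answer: 5184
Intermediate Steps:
(Y(8) + h)² = (-4*8 - 40)² = (-32 - 40)² = (-72)² = 5184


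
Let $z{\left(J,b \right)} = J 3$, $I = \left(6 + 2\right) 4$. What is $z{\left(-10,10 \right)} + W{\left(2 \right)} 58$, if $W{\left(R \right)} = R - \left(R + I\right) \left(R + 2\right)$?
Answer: $-7802$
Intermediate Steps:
$I = 32$ ($I = 8 \cdot 4 = 32$)
$W{\left(R \right)} = R - \left(2 + R\right) \left(32 + R\right)$ ($W{\left(R \right)} = R - \left(R + 32\right) \left(R + 2\right) = R - \left(32 + R\right) \left(2 + R\right) = R - \left(2 + R\right) \left(32 + R\right)$)
$z{\left(J,b \right)} = 3 J$
$z{\left(-10,10 \right)} + W{\left(2 \right)} 58 = 3 \left(-10\right) + \left(-64 - 2^{2} - 66\right) 58 = -30 + \left(-64 - 4 - 66\right) 58 = -30 - 7772 = -7802$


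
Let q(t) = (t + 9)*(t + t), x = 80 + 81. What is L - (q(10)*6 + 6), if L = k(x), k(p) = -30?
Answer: -2316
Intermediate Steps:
x = 161
q(t) = 2*t*(9 + t) (q(t) = (9 + t)*(2*t) = 2*t*(9 + t))
L = -30
L - (q(10)*6 + 6) = -30 - ((2*10*(9 + 10))*6 + 6) = -30 - ((2*10*19)*6 + 6) = -30 - (380*6 + 6) = -30 - (2280 + 6) = -30 - 1*2286 = -30 - 2286 = -2316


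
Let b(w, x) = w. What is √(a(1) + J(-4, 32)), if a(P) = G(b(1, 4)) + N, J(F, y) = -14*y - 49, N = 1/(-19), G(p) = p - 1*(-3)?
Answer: 2*I*√44498/19 ≈ 22.205*I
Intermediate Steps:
G(p) = 3 + p (G(p) = p + 3 = 3 + p)
N = -1/19 ≈ -0.052632
J(F, y) = -49 - 14*y
a(P) = 75/19 (a(P) = (3 + 1) - 1/19 = 4 - 1/19 = 75/19)
√(a(1) + J(-4, 32)) = √(75/19 + (-49 - 14*32)) = √(75/19 + (-49 - 448)) = √(75/19 - 497) = √(-9368/19) = 2*I*√44498/19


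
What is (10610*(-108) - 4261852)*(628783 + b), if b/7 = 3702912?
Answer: -143570779959244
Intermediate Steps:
b = 25920384 (b = 7*3702912 = 25920384)
(10610*(-108) - 4261852)*(628783 + b) = (10610*(-108) - 4261852)*(628783 + 25920384) = (-1145880 - 4261852)*26549167 = -5407732*26549167 = -143570779959244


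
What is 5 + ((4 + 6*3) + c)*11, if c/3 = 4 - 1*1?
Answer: 346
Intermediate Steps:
c = 9 (c = 3*(4 - 1*1) = 3*(4 - 1) = 3*3 = 9)
5 + ((4 + 6*3) + c)*11 = 5 + ((4 + 6*3) + 9)*11 = 5 + ((4 + 18) + 9)*11 = 5 + (22 + 9)*11 = 5 + 31*11 = 5 + 341 = 346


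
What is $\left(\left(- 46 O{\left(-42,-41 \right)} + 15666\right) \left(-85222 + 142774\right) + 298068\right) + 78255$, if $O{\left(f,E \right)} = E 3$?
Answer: $1227615171$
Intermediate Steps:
$O{\left(f,E \right)} = 3 E$
$\left(\left(- 46 O{\left(-42,-41 \right)} + 15666\right) \left(-85222 + 142774\right) + 298068\right) + 78255 = \left(\left(- 46 \cdot 3 \left(-41\right) + 15666\right) \left(-85222 + 142774\right) + 298068\right) + 78255 = \left(\left(\left(-46\right) \left(-123\right) + 15666\right) 57552 + 298068\right) + 78255 = \left(\left(5658 + 15666\right) 57552 + 298068\right) + 78255 = \left(21324 \cdot 57552 + 298068\right) + 78255 = \left(1227238848 + 298068\right) + 78255 = 1227536916 + 78255 = 1227615171$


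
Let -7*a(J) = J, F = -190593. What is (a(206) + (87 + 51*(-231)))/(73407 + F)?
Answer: 41032/410151 ≈ 0.10004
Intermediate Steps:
a(J) = -J/7
(a(206) + (87 + 51*(-231)))/(73407 + F) = (-1/7*206 + (87 + 51*(-231)))/(73407 - 190593) = (-206/7 + (87 - 11781))/(-117186) = (-206/7 - 11694)*(-1/117186) = -82064/7*(-1/117186) = 41032/410151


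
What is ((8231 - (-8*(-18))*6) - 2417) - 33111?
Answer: -28161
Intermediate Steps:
((8231 - (-8*(-18))*6) - 2417) - 33111 = ((8231 - 144*6) - 2417) - 33111 = ((8231 - 1*864) - 2417) - 33111 = ((8231 - 864) - 2417) - 33111 = (7367 - 2417) - 33111 = 4950 - 33111 = -28161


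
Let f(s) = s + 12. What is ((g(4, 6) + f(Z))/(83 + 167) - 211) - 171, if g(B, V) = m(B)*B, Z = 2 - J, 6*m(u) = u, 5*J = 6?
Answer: -716134/1875 ≈ -381.94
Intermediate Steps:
J = 6/5 (J = (1/5)*6 = 6/5 ≈ 1.2000)
m(u) = u/6
Z = 4/5 (Z = 2 - 1*6/5 = 2 - 6/5 = 4/5 ≈ 0.80000)
f(s) = 12 + s
g(B, V) = B**2/6 (g(B, V) = (B/6)*B = B**2/6)
((g(4, 6) + f(Z))/(83 + 167) - 211) - 171 = (((1/6)*4**2 + (12 + 4/5))/(83 + 167) - 211) - 171 = (((1/6)*16 + 64/5)/250 - 211) - 171 = ((8/3 + 64/5)*(1/250) - 211) - 171 = ((232/15)*(1/250) - 211) - 171 = (116/1875 - 211) - 171 = -395509/1875 - 171 = -716134/1875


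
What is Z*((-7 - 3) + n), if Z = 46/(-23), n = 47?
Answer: -74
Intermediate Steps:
Z = -2 (Z = 46*(-1/23) = -2)
Z*((-7 - 3) + n) = -2*((-7 - 3) + 47) = -2*(-10 + 47) = -2*37 = -74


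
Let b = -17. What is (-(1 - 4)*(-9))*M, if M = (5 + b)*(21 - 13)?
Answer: 2592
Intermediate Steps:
M = -96 (M = (5 - 17)*(21 - 13) = -12*8 = -96)
(-(1 - 4)*(-9))*M = (-(1 - 4)*(-9))*(-96) = (-1*(-3)*(-9))*(-96) = (3*(-9))*(-96) = -27*(-96) = 2592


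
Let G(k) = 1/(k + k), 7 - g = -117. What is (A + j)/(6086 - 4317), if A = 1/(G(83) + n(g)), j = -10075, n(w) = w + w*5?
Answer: -20398569/3581645 ≈ -5.6953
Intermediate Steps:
g = 124 (g = 7 - 1*(-117) = 7 + 117 = 124)
n(w) = 6*w (n(w) = w + 5*w = 6*w)
G(k) = 1/(2*k)
A = 166/123505 (A = 1/((1/2)/83 + 6*124) = 1/((1/2)*(1/83) + 744) = 1/(1/166 + 744) = 1/(123505/166) = 166/123505 ≈ 0.0013441)
(A + j)/(6086 - 4317) = (166/123505 - 10075)/(6086 - 4317) = -1244312709/123505/1769 = -1244312709/123505*1/1769 = -20398569/3581645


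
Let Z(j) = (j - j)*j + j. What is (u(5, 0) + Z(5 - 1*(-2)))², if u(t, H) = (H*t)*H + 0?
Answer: 49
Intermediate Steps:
u(t, H) = t*H² (u(t, H) = t*H² + 0 = t*H²)
Z(j) = j (Z(j) = 0*j + j = 0 + j = j)
(u(5, 0) + Z(5 - 1*(-2)))² = (5*0² + (5 - 1*(-2)))² = (5*0 + (5 + 2))² = (0 + 7)² = 7² = 49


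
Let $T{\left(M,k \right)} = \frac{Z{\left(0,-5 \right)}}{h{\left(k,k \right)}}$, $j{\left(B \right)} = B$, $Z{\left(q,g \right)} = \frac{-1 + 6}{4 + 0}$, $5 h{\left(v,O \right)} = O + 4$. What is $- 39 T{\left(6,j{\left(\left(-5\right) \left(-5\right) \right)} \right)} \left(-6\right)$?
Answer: $\frac{2925}{58} \approx 50.431$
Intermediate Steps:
$h{\left(v,O \right)} = \frac{4}{5} + \frac{O}{5}$ ($h{\left(v,O \right)} = \frac{O + 4}{5} = \frac{4 + O}{5} = \frac{4}{5} + \frac{O}{5}$)
$Z{\left(q,g \right)} = \frac{5}{4}$
$T{\left(M,k \right)} = \frac{5}{4 \left(\frac{4}{5} + \frac{k}{5}\right)}$
$- 39 T{\left(6,j{\left(\left(-5\right) \left(-5\right) \right)} \right)} \left(-6\right) = - 39 \frac{25}{4 \left(4 - -25\right)} \left(-6\right) = - 39 \frac{25}{4 \left(4 + 25\right)} \left(-6\right) = - 39 \frac{25}{4 \cdot 29} \left(-6\right) = - 39 \cdot \frac{25}{4} \cdot \frac{1}{29} \left(-6\right) = \left(-39\right) \frac{25}{116} \left(-6\right) = \left(- \frac{975}{116}\right) \left(-6\right) = \frac{2925}{58}$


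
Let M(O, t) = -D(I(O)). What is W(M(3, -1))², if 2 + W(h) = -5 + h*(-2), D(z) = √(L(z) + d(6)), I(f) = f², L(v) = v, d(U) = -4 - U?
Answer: 45 - 28*I ≈ 45.0 - 28.0*I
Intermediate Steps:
D(z) = √(-10 + z) (D(z) = √(z + (-4 - 1*6)) = √(z + (-4 - 6)) = √(z - 10) = √(-10 + z))
M(O, t) = -√(-10 + O²)
W(h) = -7 - 2*h (W(h) = -2 + (-5 + h*(-2)) = -2 + (-5 - 2*h) = -7 - 2*h)
W(M(3, -1))² = (-7 - (-2)*√(-10 + 3²))² = (-7 - (-2)*√(-10 + 9))² = (-7 - (-2)*√(-1))² = (-7 - (-2)*I)² = (-7 + 2*I)²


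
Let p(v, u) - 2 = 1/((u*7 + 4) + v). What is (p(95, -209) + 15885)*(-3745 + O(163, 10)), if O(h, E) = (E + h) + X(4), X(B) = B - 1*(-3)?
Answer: -2492034705/44 ≈ -5.6637e+7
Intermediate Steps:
X(B) = 3 + B (X(B) = B + 3 = 3 + B)
p(v, u) = 2 + 1/(4 + v + 7*u) (p(v, u) = 2 + 1/((u*7 + 4) + v) = 2 + 1/((7*u + 4) + v) = 2 + 1/((4 + 7*u) + v) = 2 + 1/(4 + v + 7*u))
O(h, E) = 7 + E + h (O(h, E) = (E + h) + (3 + 4) = (E + h) + 7 = 7 + E + h)
(p(95, -209) + 15885)*(-3745 + O(163, 10)) = ((9 + 2*95 + 14*(-209))/(4 + 95 + 7*(-209)) + 15885)*(-3745 + (7 + 10 + 163)) = ((9 + 190 - 2926)/(4 + 95 - 1463) + 15885)*(-3745 + 180) = (-2727/(-1364) + 15885)*(-3565) = (-1/1364*(-2727) + 15885)*(-3565) = (2727/1364 + 15885)*(-3565) = (21669867/1364)*(-3565) = -2492034705/44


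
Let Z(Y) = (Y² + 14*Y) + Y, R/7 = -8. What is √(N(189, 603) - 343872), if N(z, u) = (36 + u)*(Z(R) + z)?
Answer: 3*√138227 ≈ 1115.4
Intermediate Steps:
R = -56 (R = 7*(-8) = -56)
Z(Y) = Y² + 15*Y
N(z, u) = (36 + u)*(2296 + z) (N(z, u) = (36 + u)*(-56*(15 - 56) + z) = (36 + u)*(-56*(-41) + z) = (36 + u)*(2296 + z))
√(N(189, 603) - 343872) = √((82656 + 36*189 + 2296*603 + 603*189) - 343872) = √((82656 + 6804 + 1384488 + 113967) - 343872) = √(1587915 - 343872) = √1244043 = 3*√138227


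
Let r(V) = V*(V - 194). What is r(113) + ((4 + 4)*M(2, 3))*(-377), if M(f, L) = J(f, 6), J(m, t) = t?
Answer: -27249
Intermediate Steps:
M(f, L) = 6
r(V) = V*(-194 + V)
r(113) + ((4 + 4)*M(2, 3))*(-377) = 113*(-194 + 113) + ((4 + 4)*6)*(-377) = 113*(-81) + (8*6)*(-377) = -9153 + 48*(-377) = -9153 - 18096 = -27249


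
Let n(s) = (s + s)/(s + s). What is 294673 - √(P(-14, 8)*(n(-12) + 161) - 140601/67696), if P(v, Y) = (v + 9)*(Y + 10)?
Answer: 294673 - I*√4176624376911/16924 ≈ 2.9467e+5 - 120.76*I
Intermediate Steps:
P(v, Y) = (9 + v)*(10 + Y)
n(s) = 1 (n(s) = (2*s)/((2*s)) = (2*s)*(1/(2*s)) = 1)
294673 - √(P(-14, 8)*(n(-12) + 161) - 140601/67696) = 294673 - √((90 + 9*8 + 10*(-14) + 8*(-14))*(1 + 161) - 140601/67696) = 294673 - √((90 + 72 - 140 - 112)*162 - 140601*1/67696) = 294673 - √(-90*162 - 140601/67696) = 294673 - √(-14580 - 140601/67696) = 294673 - √(-987148281/67696) = 294673 - I*√4176624376911/16924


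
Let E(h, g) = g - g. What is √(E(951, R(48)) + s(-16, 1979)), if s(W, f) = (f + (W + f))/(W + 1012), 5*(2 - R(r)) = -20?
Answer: 3*√12118/166 ≈ 1.9894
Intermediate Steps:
R(r) = 6 (R(r) = 2 - ⅕*(-20) = 2 + 4 = 6)
s(W, f) = (W + 2*f)/(1012 + W)
E(h, g) = 0
√(E(951, R(48)) + s(-16, 1979)) = √(0 + (-16 + 2*1979)/(1012 - 16)) = √(0 + (-16 + 3958)/996) = √(0 + (1/996)*3942) = √(0 + 657/166) = √(657/166) = 3*√12118/166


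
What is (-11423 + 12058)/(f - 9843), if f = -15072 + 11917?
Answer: -635/12998 ≈ -0.048854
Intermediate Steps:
f = -3155
(-11423 + 12058)/(f - 9843) = (-11423 + 12058)/(-3155 - 9843) = 635/(-12998) = 635*(-1/12998) = -635/12998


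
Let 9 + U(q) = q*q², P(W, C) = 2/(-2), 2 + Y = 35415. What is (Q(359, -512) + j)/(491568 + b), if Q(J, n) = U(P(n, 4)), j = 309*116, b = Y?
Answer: 35834/526981 ≈ 0.067999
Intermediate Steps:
Y = 35413 (Y = -2 + 35415 = 35413)
P(W, C) = -1 (P(W, C) = 2*(-½) = -1)
b = 35413
j = 35844
U(q) = -9 + q³ (U(q) = -9 + q*q² = -9 + q³)
Q(J, n) = -10 (Q(J, n) = -9 + (-1)³ = -9 - 1 = -10)
(Q(359, -512) + j)/(491568 + b) = (-10 + 35844)/(491568 + 35413) = 35834/526981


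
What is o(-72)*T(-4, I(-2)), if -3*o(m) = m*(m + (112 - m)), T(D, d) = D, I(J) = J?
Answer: -10752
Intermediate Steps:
o(m) = -112*m/3 (o(m) = -m*(m + (112 - m))/3 = -m*112/3 = -112*m/3)
o(-72)*T(-4, I(-2)) = -112/3*(-72)*(-4) = 2688*(-4) = -10752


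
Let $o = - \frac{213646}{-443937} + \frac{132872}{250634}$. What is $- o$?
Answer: $- \frac{56266874314}{55632853029} \approx -1.0114$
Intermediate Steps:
$o = \frac{56266874314}{55632853029}$ ($o = \left(-213646\right) \left(- \frac{1}{443937}\right) + 132872 \cdot \frac{1}{250634} = \frac{213646}{443937} + \frac{66436}{125317} = \frac{56266874314}{55632853029} \approx 1.0114$)
$- o = \left(-1\right) \frac{56266874314}{55632853029} = - \frac{56266874314}{55632853029}$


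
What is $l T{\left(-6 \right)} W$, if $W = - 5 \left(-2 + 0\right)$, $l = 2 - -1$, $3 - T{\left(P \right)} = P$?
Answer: $270$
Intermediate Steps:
$T{\left(P \right)} = 3 - P$
$l = 3$ ($l = 2 + 1 = 3$)
$W = 10$ ($W = \left(-5\right) \left(-2\right) = 10$)
$l T{\left(-6 \right)} W = 3 \left(3 - -6\right) 10 = 3 \left(3 + 6\right) 10 = 3 \cdot 9 \cdot 10 = 27 \cdot 10 = 270$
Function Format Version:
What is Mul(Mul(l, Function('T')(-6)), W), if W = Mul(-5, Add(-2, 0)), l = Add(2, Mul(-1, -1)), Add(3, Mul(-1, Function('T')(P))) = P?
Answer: 270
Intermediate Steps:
Function('T')(P) = Add(3, Mul(-1, P))
l = 3 (l = Add(2, 1) = 3)
W = 10 (W = Mul(-5, -2) = 10)
Mul(Mul(l, Function('T')(-6)), W) = Mul(Mul(3, Add(3, Mul(-1, -6))), 10) = Mul(Mul(3, Add(3, 6)), 10) = Mul(Mul(3, 9), 10) = Mul(27, 10) = 270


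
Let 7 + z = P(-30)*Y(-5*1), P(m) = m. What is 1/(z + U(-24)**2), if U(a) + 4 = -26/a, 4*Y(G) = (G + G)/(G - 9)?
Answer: -1008/3881 ≈ -0.25973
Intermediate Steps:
Y(G) = G/(2*(-9 + G)) (Y(G) = ((G + G)/(G - 9))/4 = ((2*G)/(-9 + G))/4 = (2*G/(-9 + G))/4 = G/(2*(-9 + G)))
U(a) = -4 - 26/a
z = -173/14 (z = -7 - 15*(-5*1)/(-9 - 5*1) = -7 - 15*(-5)/(-9 - 5) = -7 - 15*(-5)/(-14) = -7 - 15*(-5)*(-1)/14 = -7 - 30*5/28 = -7 - 75/14 = -173/14 ≈ -12.357)
1/(z + U(-24)**2) = 1/(-173/14 + (-4 - 26/(-24))**2) = 1/(-173/14 + (-4 - 26*(-1/24))**2) = 1/(-173/14 + (-4 + 13/12)**2) = 1/(-173/14 + (-35/12)**2) = 1/(-173/14 + 1225/144) = 1/(-3881/1008) = -1008/3881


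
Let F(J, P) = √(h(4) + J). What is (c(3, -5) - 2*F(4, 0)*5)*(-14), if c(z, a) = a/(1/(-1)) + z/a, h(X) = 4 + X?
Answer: -308/5 + 280*√3 ≈ 423.37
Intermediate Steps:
F(J, P) = √(8 + J) (F(J, P) = √((4 + 4) + J) = √(8 + J))
c(z, a) = -a + z/a (c(z, a) = a/(-1) + z/a = a*(-1) + z/a = -a + z/a)
(c(3, -5) - 2*F(4, 0)*5)*(-14) = ((-1*(-5) + 3/(-5)) - 2*√(8 + 4)*5)*(-14) = ((5 + 3*(-⅕)) - 4*√3*5)*(-14) = ((5 - ⅗) - 4*√3*5)*(-14) = (22/5 - 4*√3*5)*(-14) = (22/5 - 20*√3)*(-14) = -308/5 + 280*√3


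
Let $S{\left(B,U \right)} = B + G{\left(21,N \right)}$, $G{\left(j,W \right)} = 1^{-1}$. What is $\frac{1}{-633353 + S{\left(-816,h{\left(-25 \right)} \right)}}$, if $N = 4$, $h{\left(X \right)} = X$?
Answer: $- \frac{1}{634168} \approx -1.5769 \cdot 10^{-6}$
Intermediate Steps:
$G{\left(j,W \right)} = 1$
$S{\left(B,U \right)} = 1 + B$ ($S{\left(B,U \right)} = B + 1 = 1 + B$)
$\frac{1}{-633353 + S{\left(-816,h{\left(-25 \right)} \right)}} = \frac{1}{-633353 + \left(1 - 816\right)} = \frac{1}{-633353 - 815} = \frac{1}{-634168} = - \frac{1}{634168}$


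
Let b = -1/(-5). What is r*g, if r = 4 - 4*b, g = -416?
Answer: -6656/5 ≈ -1331.2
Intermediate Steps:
b = ⅕ (b = -1*(-⅕) = ⅕ ≈ 0.20000)
r = 16/5 (r = 4 - 4*⅕ = 4 - ⅘ = 16/5 ≈ 3.2000)
r*g = (16/5)*(-416) = -6656/5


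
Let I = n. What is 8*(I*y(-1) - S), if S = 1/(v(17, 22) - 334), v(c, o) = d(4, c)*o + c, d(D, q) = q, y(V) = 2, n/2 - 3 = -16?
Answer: -23720/57 ≈ -416.14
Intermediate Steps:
n = -26 (n = 6 + 2*(-16) = 6 - 32 = -26)
I = -26
v(c, o) = c + c*o (v(c, o) = c*o + c = c + c*o)
S = 1/57 (S = 1/(17*(1 + 22) - 334) = 1/(17*23 - 334) = 1/(391 - 334) = 1/57 ≈ 0.017544)
8*(I*y(-1) - S) = 8*(-26*2 - 1*1/57) = 8*(-52 - 1/57) = 8*(-2965/57) = -23720/57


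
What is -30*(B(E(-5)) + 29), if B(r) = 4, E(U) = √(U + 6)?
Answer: -990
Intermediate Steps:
E(U) = √(6 + U)
-30*(B(E(-5)) + 29) = -30*(4 + 29) = -30*33 = -990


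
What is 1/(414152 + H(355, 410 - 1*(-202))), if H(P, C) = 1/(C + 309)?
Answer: 921/381433993 ≈ 2.4146e-6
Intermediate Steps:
H(P, C) = 1/(309 + C)
1/(414152 + H(355, 410 - 1*(-202))) = 1/(414152 + 1/(309 + (410 - 1*(-202)))) = 1/(414152 + 1/(309 + (410 + 202))) = 1/(414152 + 1/(309 + 612)) = 1/(414152 + 1/921) = 1/(381433993/921) = 921/381433993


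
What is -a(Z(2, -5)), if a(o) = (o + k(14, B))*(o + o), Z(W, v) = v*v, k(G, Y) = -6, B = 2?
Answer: -950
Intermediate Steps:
Z(W, v) = v²
a(o) = 2*o*(-6 + o) (a(o) = (o - 6)*(o + o) = (-6 + o)*(2*o) = 2*o*(-6 + o))
-a(Z(2, -5)) = -2*(-5)²*(-6 + (-5)²) = -2*25*(-6 + 25) = -2*25*19 = -1*950 = -950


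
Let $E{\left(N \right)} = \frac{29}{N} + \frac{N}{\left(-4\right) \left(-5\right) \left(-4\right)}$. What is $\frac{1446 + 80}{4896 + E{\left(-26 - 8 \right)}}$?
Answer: $\frac{1037680}{3328989} \approx 0.31171$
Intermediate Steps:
$E{\left(N \right)} = \frac{29}{N} - \frac{N}{80}$ ($E{\left(N \right)} = \frac{29}{N} + \frac{N}{20 \left(-4\right)} = \frac{29}{N} + \frac{N}{-80} = \frac{29}{N} + N \left(- \frac{1}{80}\right) = \frac{29}{N} - \frac{N}{80}$)
$\frac{1446 + 80}{4896 + E{\left(-26 - 8 \right)}} = \frac{1446 + 80}{4896 - \left(- \frac{29}{-26 - 8} + \frac{-26 - 8}{80}\right)} = \frac{1526}{4896 - \left(- \frac{29}{-26 - 8} + \frac{-26 - 8}{80}\right)} = \frac{1526}{4896 + \left(\frac{29}{-34} - - \frac{17}{40}\right)} = \frac{1526}{4896 + \left(29 \left(- \frac{1}{34}\right) + \frac{17}{40}\right)} = \frac{1526}{4896 + \left(- \frac{29}{34} + \frac{17}{40}\right)} = \frac{1526}{4896 - \frac{291}{680}} = \frac{1526}{\frac{3328989}{680}} = 1526 \cdot \frac{680}{3328989} = \frac{1037680}{3328989}$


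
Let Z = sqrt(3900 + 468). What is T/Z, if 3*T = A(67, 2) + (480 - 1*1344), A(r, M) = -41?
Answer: -905*sqrt(273)/3276 ≈ -4.5644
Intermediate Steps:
T = -905/3 (T = (-41 + (480 - 1*1344))/3 = (-41 + (480 - 1344))/3 = (-41 - 864)/3 = (1/3)*(-905) = -905/3 ≈ -301.67)
Z = 4*sqrt(273) (Z = sqrt(4368) = 4*sqrt(273) ≈ 66.091)
T/Z = -905*sqrt(273)/1092/3 = -905*sqrt(273)/3276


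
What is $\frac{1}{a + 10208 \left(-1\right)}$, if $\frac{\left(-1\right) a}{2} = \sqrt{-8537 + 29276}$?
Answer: $- \frac{2552}{26030077} + \frac{\sqrt{20739}}{52060154} \approx -9.5274 \cdot 10^{-5}$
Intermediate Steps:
$a = - 2 \sqrt{20739}$ ($a = - 2 \sqrt{-8537 + 29276} = - 2 \sqrt{20739} \approx -288.02$)
$\frac{1}{a + 10208 \left(-1\right)} = \frac{1}{- 2 \sqrt{20739} + 10208 \left(-1\right)} = \frac{1}{- 2 \sqrt{20739} - 10208} = \frac{1}{-10208 - 2 \sqrt{20739}}$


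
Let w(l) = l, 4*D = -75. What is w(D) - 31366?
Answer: -125539/4 ≈ -31385.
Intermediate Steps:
D = -75/4 (D = (1/4)*(-75) = -75/4 ≈ -18.750)
w(D) - 31366 = -75/4 - 31366 = -125539/4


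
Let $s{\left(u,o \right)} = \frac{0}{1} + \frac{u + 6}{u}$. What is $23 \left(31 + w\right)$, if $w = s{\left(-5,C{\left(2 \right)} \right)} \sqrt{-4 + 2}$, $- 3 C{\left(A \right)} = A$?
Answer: $713 - \frac{23 i \sqrt{2}}{5} \approx 713.0 - 6.5054 i$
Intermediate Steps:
$C{\left(A \right)} = - \frac{A}{3}$
$s{\left(u,o \right)} = \frac{6 + u}{u}$ ($s{\left(u,o \right)} = 0 \cdot 1 + \frac{6 + u}{u} = 0 + \frac{6 + u}{u} = \frac{6 + u}{u}$)
$w = - \frac{i \sqrt{2}}{5}$ ($w = \frac{6 - 5}{-5} \sqrt{-4 + 2} = \left(- \frac{1}{5}\right) 1 \sqrt{-2} = - \frac{i \sqrt{2}}{5} \approx - 0.28284 i$)
$23 \left(31 + w\right) = 23 \left(31 - \frac{i \sqrt{2}}{5}\right) = 713 - \frac{23 i \sqrt{2}}{5}$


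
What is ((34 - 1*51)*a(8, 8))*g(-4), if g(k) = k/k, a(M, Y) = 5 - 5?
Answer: 0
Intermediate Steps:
a(M, Y) = 0
g(k) = 1
((34 - 1*51)*a(8, 8))*g(-4) = ((34 - 1*51)*0)*1 = ((34 - 51)*0)*1 = -17*0*1 = 0*1 = 0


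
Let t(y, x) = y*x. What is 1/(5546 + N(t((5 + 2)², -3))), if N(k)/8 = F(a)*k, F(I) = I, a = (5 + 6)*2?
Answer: -1/20326 ≈ -4.9198e-5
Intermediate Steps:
a = 22 (a = 11*2 = 22)
t(y, x) = x*y
N(k) = 176*k (N(k) = 8*(22*k) = 176*k)
1/(5546 + N(t((5 + 2)², -3))) = 1/(5546 + 176*(-3*(5 + 2)²)) = 1/(5546 + 176*(-3*7²)) = 1/(5546 + 176*(-3*49)) = 1/(5546 + 176*(-147)) = 1/(5546 - 25872) = 1/(-20326) = -1/20326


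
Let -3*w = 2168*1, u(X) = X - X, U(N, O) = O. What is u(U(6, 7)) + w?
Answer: -2168/3 ≈ -722.67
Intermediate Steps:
u(X) = 0
w = -2168/3 ≈ -722.67
u(U(6, 7)) + w = 0 - 2168/3 = -2168/3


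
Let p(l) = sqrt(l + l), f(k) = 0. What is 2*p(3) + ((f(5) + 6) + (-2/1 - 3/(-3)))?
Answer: 5 + 2*sqrt(6) ≈ 9.8990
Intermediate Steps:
p(l) = sqrt(2)*sqrt(l) (p(l) = sqrt(2*l) = sqrt(2)*sqrt(l))
2*p(3) + ((f(5) + 6) + (-2/1 - 3/(-3))) = 2*(sqrt(2)*sqrt(3)) + ((0 + 6) + (-2/1 - 3/(-3))) = 2*sqrt(6) + (6 + (-2*1 - 3*(-1/3))) = 2*sqrt(6) + (6 + (-2 + 1)) = 2*sqrt(6) + (6 - 1) = 2*sqrt(6) + 5 = 5 + 2*sqrt(6)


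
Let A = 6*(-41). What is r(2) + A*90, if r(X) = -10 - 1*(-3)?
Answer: -22147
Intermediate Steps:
A = -246
r(X) = -7 (r(X) = -10 + 3 = -7)
r(2) + A*90 = -7 - 246*90 = -7 - 22140 = -22147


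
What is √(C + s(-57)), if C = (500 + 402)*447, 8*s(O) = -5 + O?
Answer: √1612745/2 ≈ 634.97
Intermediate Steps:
s(O) = -5/8 + O/8 (s(O) = (-5 + O)/8 = -5/8 + O/8)
C = 403194 (C = 902*447 = 403194)
√(C + s(-57)) = √(403194 + (-5/8 + (⅛)*(-57))) = √(403194 + (-5/8 - 57/8)) = √(403194 - 31/4) = √(1612745/4) = √1612745/2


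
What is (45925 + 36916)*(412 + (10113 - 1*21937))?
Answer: -945381492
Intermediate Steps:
(45925 + 36916)*(412 + (10113 - 1*21937)) = 82841*(412 + (10113 - 21937)) = 82841*(412 - 11824) = 82841*(-11412) = -945381492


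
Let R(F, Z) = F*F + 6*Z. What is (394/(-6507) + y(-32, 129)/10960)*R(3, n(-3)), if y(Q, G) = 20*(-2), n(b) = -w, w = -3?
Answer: -114463/66034 ≈ -1.7334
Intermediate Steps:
n(b) = 3 (n(b) = -1*(-3) = 3)
R(F, Z) = F² + 6*Z
y(Q, G) = -40
(394/(-6507) + y(-32, 129)/10960)*R(3, n(-3)) = (394/(-6507) - 40/10960)*(3² + 6*3) = (394*(-1/6507) - 40*1/10960)*(9 + 18) = (-394/6507 - 1/274)*27 = -114463/1782918*27 = -114463/66034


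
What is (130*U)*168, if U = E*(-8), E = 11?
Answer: -1921920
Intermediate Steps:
U = -88 (U = 11*(-8) = -88)
(130*U)*168 = (130*(-88))*168 = -11440*168 = -1921920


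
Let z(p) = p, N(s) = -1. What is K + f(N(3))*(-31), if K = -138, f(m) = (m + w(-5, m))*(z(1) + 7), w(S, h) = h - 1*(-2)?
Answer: -138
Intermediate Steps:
w(S, h) = 2 + h (w(S, h) = h + 2 = 2 + h)
f(m) = 16 + 16*m (f(m) = (m + (2 + m))*(1 + 7) = (2 + 2*m)*8 = 16 + 16*m)
K + f(N(3))*(-31) = -138 + (16 + 16*(-1))*(-31) = -138 + (16 - 16)*(-31) = -138 + 0*(-31) = -138 + 0 = -138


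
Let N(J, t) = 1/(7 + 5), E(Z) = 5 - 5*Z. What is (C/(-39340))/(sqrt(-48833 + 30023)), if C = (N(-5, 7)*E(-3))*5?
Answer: I*sqrt(2090)/29599416 ≈ 1.5445e-6*I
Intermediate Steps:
N(J, t) = 1/12
C = 25/3 (C = ((5 - 5*(-3))/12)*5 = ((5 + 15)/12)*5 = ((1/12)*20)*5 = (5/3)*5 = 25/3 ≈ 8.3333)
(C/(-39340))/(sqrt(-48833 + 30023)) = ((25/3)/(-39340))/(sqrt(-48833 + 30023)) = ((25/3)*(-1/39340))/(sqrt(-18810)) = -5*(-I*sqrt(2090)/6270)/23604 = -(-1)*I*sqrt(2090)/29599416 = I*sqrt(2090)/29599416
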